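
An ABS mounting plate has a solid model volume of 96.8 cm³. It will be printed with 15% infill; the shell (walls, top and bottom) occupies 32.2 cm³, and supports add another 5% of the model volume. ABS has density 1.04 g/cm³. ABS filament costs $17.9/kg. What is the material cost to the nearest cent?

Interior volume = 96.8 − 32.2 = 64.6 cm³.
Deposited infill = 0.15 × 64.6, so 9.69 cm³.
Support: 0.05 × 96.8 → 4.84 cm³.
Total printed volume: 32.2 + 9.69 + 4.84 → 46.73 cm³.
Mass = 46.73 × 1.04, so 48.5992 g.
At $17.9/kg: 48.5992/1000 × 17.9 = $0.87.

$0.87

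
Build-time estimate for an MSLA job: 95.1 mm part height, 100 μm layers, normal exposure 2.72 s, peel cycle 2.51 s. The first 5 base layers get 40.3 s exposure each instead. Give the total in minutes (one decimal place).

86.0 minutes

Layers = ⌈95.1/0.1⌉ = 951.
Base layers = 5 × (40.3 + 2.51) = 214.05 s.
Remaining layers = 946 × (2.72 + 2.51), so 4947.58 s.
Total = 214.05 + 4947.58 = 5161.63 s = 86.0 minutes.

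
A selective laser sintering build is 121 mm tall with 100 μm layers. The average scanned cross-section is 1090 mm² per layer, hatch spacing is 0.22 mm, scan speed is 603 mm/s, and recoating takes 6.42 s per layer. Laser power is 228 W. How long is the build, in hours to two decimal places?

4.92 hours

Layers = ⌈121/0.1⌉ = 1210.
Hatch length per layer = 1090 / 0.22, so 4954.5 mm.
Per-layer scan time = 4954.5 / 603, so 8.2164 s.
Time per layer = 8.2164 + 6.42, so 14.6364 s.
Build time = 1210 × 14.6364 = 17710.044 s = 4.92 hours.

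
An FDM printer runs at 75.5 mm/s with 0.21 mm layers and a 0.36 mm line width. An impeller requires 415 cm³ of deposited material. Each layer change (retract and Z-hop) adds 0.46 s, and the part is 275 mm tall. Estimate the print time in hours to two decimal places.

Bead cross-section: 0.21 × 0.36 → 0.0756 mm².
Toolpath length = 415 cm³ / 0.0756 mm² = 415000 / 0.0756 = 5489418 mm.
Print-move time: 5489418 / 75.5 → 72707.5 s.
Number of layers: 275 / 0.21 → 1310 (rounded up).
Non-print overhead = 1310 × 0.46, so 602.6 s.
Total = 72707.5 + 602.6 = 73310.1 s = 20.36 hours.

20.36 hours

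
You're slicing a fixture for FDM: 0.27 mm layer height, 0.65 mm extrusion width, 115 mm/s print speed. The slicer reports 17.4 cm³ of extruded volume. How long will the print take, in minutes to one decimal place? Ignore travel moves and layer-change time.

14.4 minutes

Bead cross-section: 0.27 × 0.65 → 0.1755 mm².
Path length: 17400 mm³ / 0.1755 mm² → 99145.3 mm.
Print-move time = 99145.3 / 115 = 862.1 s.
Converting: 862.1 s = 14.4 minutes.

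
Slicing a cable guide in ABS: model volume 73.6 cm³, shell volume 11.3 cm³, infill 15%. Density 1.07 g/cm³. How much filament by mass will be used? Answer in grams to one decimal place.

22.1 g

Interior volume = 73.6 − 11.3, so 62.3 cm³.
Infill deposited = 0.15 × 62.3 = 9.345 cm³.
Total printed volume = 11.3 + 9.345 = 20.645 cm³.
Mass: 20.645 × 1.07 → 22.09015 g.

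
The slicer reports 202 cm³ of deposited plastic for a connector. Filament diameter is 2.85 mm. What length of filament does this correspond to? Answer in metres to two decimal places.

Filament cross-section = π × (2.85/2)² = 6.3794 mm².
L = 202000 mm³ / 6.3794 mm² = 31664.42 mm, i.e. 31.66 m.

31.66 m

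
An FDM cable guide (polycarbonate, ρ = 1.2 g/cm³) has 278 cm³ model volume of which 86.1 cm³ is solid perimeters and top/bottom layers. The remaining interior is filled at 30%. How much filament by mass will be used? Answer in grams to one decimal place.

172.4 g

Infill region: 278 − 86.1 → 191.9 cm³.
Infill deposited: 0.30 × 191.9 → 57.57 cm³.
Total extruded = 86.1 + 57.57 = 143.67 cm³.
Mass = 143.67 × 1.2, so 172.404 g.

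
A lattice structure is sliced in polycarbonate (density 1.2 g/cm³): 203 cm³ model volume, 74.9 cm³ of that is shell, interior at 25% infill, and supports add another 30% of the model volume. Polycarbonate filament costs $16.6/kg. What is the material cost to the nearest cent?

$3.34

Infill region: 203 − 74.9 → 128.1 cm³.
Infill volume = 0.25 × 128.1, so 32.025 cm³.
Support: 0.30 × 203 → 60.9 cm³.
Deposited volume = 74.9 + 32.025 + 60.9 = 167.825 cm³.
Mass = 167.825 × 1.2, so 201.39 g.
Cost = 201.39 g / 1000 × $16.6/kg = $3.34.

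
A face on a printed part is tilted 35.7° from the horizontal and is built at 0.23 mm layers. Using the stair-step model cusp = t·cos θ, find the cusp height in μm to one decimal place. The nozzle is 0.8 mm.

Cusp = layer height × cos(35.7°) = 0.23 × 0.8121 = 0.186783 mm = 186.8 μm.

186.8 μm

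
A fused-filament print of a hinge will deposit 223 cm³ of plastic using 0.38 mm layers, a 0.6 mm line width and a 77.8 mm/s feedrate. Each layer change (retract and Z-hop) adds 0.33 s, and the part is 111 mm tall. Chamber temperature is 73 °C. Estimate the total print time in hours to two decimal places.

Extrusion cross-section = 0.38 × 0.6, so 0.228 mm².
Path length: 223000 mm³ / 0.228 mm² → 978070.2 mm.
Extrusion time: 978070.2 / 77.8 → 12571.6 s.
Layers = ⌈111/0.38⌉ = 293.
Layer-change overhead = 293 × 0.33, so 96.69 s.
Total = 12571.6 + 96.69 = 12668.29 s = 3.52 hours.

3.52 hours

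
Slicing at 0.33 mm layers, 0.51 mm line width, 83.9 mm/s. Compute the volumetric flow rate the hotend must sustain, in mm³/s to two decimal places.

14.12

Bead cross-section = 0.33 × 0.51 = 0.1683 mm².
Volumetric flow = 83.9 × 0.1683 = 14.12 mm³/s.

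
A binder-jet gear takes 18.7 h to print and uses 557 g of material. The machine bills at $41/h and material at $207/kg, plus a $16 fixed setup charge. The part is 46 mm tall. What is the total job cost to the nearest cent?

Machine cost: 41 × 18.7 → $766.70.
Material cost = 207 × 557/1000 = $115.299.
Adding setup: 766.70 + 115.299 + 16 → 897.999 ≈ $898.00.

$898.00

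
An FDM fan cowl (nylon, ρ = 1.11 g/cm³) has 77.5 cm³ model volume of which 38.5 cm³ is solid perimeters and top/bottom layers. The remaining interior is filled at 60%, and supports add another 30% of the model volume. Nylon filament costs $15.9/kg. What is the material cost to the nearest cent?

Interior volume = 77.5 − 38.5, so 39 cm³.
Infill volume = 0.60 × 39 = 23.4 cm³.
Support = 0.30 × 77.5, so 23.25 cm³.
Total printed volume = 38.5 + 23.4 + 23.25, so 85.15 cm³.
Mass = 85.15 × 1.11 = 94.5165 g.
At $15.9/kg: 94.5165/1000 × 15.9 = $1.50.

$1.50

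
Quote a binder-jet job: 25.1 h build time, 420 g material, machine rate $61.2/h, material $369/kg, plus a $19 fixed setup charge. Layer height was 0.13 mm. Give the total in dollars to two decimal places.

Machine cost = 61.2 × 25.1, so $1536.12.
Feedstock cost = 369 × 420/1000 = $154.98.
Total = 1536.12 + 154.98 + 19 = $1710.10.

$1710.10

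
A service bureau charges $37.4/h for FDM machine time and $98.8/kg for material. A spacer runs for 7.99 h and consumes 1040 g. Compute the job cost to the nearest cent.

$401.58

Machine cost = 37.4 × 7.99 = $298.826.
Material cost: 98.8 × 1040/1000 → $102.752.
Total = 298.826 + 102.752 = 401.578 ≈ $401.58.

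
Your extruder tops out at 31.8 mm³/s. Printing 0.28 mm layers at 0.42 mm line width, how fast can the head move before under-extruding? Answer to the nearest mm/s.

A = 0.28 × 0.42 = 0.1176 mm².
v_max = Q/A = 31.8/0.1176 = 270.41 mm/s → 270 mm/s.

270 mm/s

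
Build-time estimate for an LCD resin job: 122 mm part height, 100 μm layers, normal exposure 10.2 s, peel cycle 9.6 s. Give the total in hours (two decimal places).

6.71 hours

Number of layers: 122 / 0.1 → 1220 (rounded up).
Each layer takes: 10.2 + 9.6 → 19.8 s.
Build time: 1220 × 19.8 s = 24156 s, i.e. 6.71 hours.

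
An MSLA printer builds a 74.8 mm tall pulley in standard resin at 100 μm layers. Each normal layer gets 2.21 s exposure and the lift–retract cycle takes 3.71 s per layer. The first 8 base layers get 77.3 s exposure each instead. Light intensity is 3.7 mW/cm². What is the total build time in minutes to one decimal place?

83.8 minutes

Layers = ⌈74.8/0.1⌉ = 748.
Burn-in layers = 8 × (77.3 + 3.71) = 648.08 s.
Regular layers: 740 × (2.21 + 3.71) → 4380.8 s.
Total = 648.08 + 4380.8 = 5028.88 s = 83.8 minutes.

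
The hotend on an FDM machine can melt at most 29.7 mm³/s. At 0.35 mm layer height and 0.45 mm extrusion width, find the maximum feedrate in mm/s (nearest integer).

189 mm/s

Extrusion cross-section = 0.35 × 0.45, so 0.1575 mm².
Max speed = 29.7 / 0.1575 = 188.57 ≈ 189 mm/s.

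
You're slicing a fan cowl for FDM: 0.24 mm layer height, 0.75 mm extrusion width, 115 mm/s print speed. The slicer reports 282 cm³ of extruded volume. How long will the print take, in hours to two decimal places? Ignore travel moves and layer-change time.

Line area = 0.24 × 0.75 = 0.18 mm².
Path length: 282000 mm³ / 0.18 mm² → 1566666.7 mm.
Extrusion time = 1566666.7 / 115, so 13623.2 s.
Converting: 13623.2 s = 3.78 hours.

3.78 hours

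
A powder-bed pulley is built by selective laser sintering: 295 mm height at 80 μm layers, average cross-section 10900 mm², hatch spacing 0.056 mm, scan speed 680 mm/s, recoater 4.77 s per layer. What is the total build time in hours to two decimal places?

298.12 hours

Layers = ⌈295/0.08⌉ = 3688.
Scan path per layer: 10900 / 0.056 → 194642.9 mm.
Scan time per layer: 194642.9 / 680 → 286.2396 s.
Layer cycle = 286.2396 + 4.77 = 291.0096 s.
Build time = 3688 × 291.0096 = 1073243.4048 s = 298.12 hours.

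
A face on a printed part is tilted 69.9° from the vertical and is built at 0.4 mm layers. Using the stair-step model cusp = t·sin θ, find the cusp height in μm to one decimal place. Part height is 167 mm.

375.6 μm

Cusp = layer height × sin(69.9°) = 0.4 × 0.9391 = 0.37564 mm = 375.6 μm.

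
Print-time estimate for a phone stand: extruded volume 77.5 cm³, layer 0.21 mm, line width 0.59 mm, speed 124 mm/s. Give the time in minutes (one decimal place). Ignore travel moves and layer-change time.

Bead cross-section: 0.21 × 0.59 → 0.1239 mm².
Toolpath length = 77.5 cm³ / 0.1239 mm² = 77500 / 0.1239 = 625504.4 mm.
Print-move time: 625504.4 / 124 → 5044.4 s.
In the requested units: 5044.4 s = 84.1 minutes.

84.1 minutes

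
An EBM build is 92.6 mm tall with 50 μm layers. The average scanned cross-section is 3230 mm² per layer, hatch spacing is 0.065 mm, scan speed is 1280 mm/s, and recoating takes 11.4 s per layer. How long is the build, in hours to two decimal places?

25.84 hours

Layers = ⌈92.6/0.05⌉ = 1852.
Per-layer scan distance = 3230 / 0.065 = 49692.3 mm.
Per-layer scan time = 49692.3 / 1280 = 38.8221 s.
Time per layer = 38.8221 + 11.4, so 50.2221 s.
Total: 1852 × 50.2221 s = 93011.3292 s → 25.84 hours.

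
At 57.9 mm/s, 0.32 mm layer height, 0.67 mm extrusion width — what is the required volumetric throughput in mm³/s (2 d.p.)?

Bead cross-section: 0.32 × 0.67 → 0.2144 mm².
Volumetric flow = 57.9 × 0.2144 = 12.41 mm³/s.

12.41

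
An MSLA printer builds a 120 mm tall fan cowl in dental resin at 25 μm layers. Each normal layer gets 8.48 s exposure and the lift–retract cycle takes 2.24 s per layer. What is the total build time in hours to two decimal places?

14.29 hours

Number of layers: 120 / 0.025 → 4800 (rounded up).
Cycle time: 8.48 + 2.24 → 10.72 s.
Build time: 4800 × 10.72 s = 51456 s, i.e. 14.29 hours.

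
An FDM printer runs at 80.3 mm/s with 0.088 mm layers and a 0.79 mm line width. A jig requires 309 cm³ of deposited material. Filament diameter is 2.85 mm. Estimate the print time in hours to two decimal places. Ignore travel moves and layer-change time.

15.38 hours

Line area = 0.088 × 0.79 = 0.06952 mm².
Toolpath length = 309 cm³ / 0.06952 mm² = 309000 / 0.06952 = 4444764.1 mm.
Print-move time = 4444764.1 / 80.3, so 55352 s.
55352 s = 15.38 hours.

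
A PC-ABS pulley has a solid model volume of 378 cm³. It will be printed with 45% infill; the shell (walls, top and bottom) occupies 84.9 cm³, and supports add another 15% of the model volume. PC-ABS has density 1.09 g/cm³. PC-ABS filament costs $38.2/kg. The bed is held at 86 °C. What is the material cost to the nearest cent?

Interior volume = 378 − 84.9 = 293.1 cm³.
Infill deposited: 0.45 × 293.1 → 131.895 cm³.
Support = 0.15 × 378, so 56.7 cm³.
Deposited volume: 84.9 + 131.895 + 56.7 → 273.495 cm³.
Mass = 273.495 × 1.09 = 298.10955 g.
At $38.2/kg: 298.10955/1000 × 38.2 = $11.39.

$11.39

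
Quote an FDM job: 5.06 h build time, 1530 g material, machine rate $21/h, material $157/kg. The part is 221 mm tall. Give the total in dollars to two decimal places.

Machine cost = 21 × 5.06, so $106.26.
Feedstock cost = 157 × 1530/1000 = $240.21.
Job cost: 106.26 + 240.21 = $346.47.

$346.47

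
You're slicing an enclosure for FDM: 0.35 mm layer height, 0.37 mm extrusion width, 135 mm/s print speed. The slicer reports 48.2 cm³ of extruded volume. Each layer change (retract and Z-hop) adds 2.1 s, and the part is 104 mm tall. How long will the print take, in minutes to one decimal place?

56.4 minutes

Line area = 0.35 × 0.37 = 0.1295 mm².
Path length: 48200 mm³ / 0.1295 mm² → 372200.8 mm.
Print-move time = 372200.8 / 135 = 2757 s.
Layers = ⌈104/0.35⌉ = 298.
Z-hop total = 298 × 2.1 = 625.8 s.
Altogether 2757 + 625.8 = 3382.8 s, i.e. 56.4 minutes.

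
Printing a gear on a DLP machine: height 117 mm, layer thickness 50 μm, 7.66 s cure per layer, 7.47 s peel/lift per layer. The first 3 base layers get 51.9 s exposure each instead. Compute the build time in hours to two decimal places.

9.87 hours

Layer count = ceil(117 / 0.05) = 2340.
Burn-in layers: 3 × (51.9 + 7.47) → 178.11 s.
Remaining layers: 2337 × (7.66 + 7.47) → 35358.81 s.
Sum: 178.11 + 35358.81 = 35536.92 s → 9.87 hours.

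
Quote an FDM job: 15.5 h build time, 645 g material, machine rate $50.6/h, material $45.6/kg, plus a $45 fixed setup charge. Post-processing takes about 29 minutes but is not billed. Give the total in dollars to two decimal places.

Time charge: 50.6 × 15.5 → $784.30.
Material charge = 45.6 × 645/1000 = $29.412.
Total = 784.30 + 29.412 + 45 = 858.712 ≈ $858.71.

$858.71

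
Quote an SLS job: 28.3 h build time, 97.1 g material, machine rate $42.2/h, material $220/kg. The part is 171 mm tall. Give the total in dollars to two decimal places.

Time charge = 42.2 × 28.3, so $1194.26.
Material charge: 220 × 97.1/1000 → $21.362.
Total = 1194.26 + 21.362 = 1215.622 ≈ $1215.62.

$1215.62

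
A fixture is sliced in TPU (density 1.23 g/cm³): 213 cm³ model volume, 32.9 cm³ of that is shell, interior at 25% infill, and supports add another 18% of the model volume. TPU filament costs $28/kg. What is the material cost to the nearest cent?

Infill region: 213 − 32.9 → 180.1 cm³.
Deposited infill: 0.25 × 180.1 → 45.025 cm³.
Support = 0.18 × 213, so 38.34 cm³.
Total extruded = 32.9 + 45.025 + 38.34, so 116.265 cm³.
Mass: 116.265 × 1.23 → 143.00595 g.
Cost = 143.00595 g / 1000 × $28/kg = $4.00.

$4.00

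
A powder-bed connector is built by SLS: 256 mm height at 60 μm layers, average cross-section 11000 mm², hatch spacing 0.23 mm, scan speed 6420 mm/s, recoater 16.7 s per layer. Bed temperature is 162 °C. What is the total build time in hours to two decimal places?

Number of layers: 256 / 0.06 → 4267 (rounded up).
Hatch length per layer: 11000 / 0.23 → 47826.1 mm.
Per-layer scan time = 47826.1 / 6420 = 7.4495 s.
Time per layer: 7.4495 + 16.7 → 24.1495 s.
Build time = 4267 × 24.1495 = 103045.9165 s = 28.62 hours.

28.62 hours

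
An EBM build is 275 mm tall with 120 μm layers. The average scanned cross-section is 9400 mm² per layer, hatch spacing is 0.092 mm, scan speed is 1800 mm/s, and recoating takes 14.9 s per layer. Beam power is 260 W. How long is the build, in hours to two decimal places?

Number of layers: 275 / 0.12 → 2292 (rounded up).
Scan path per layer = 9400 / 0.092 = 102173.9 mm.
Beam time per layer: 102173.9 / 1800 → 56.7633 s.
Time per layer = 56.7633 + 14.9 = 71.6633 s.
Total: 2292 × 71.6633 s = 164252.2836 s → 45.63 hours.

45.63 hours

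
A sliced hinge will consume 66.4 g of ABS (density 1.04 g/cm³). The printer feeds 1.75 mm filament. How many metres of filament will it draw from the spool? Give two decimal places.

26.54 m

Extruded volume: 66.4/1.04 = 63.8462 cm³ (63846.2 mm³).
A = π r² = π × 0.875² = 2.4053 mm².
Length = 63846.2 / 2.4053 = 26543.97 mm = 26.54 m.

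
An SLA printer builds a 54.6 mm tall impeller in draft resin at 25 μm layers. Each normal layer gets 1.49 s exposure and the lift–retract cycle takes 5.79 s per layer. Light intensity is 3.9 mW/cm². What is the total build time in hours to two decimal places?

4.42 hours

Layers = ⌈54.6/0.025⌉ = 2184.
Cycle time: 1.49 + 5.79 → 7.28 s.
Total = 2184 × 7.28 = 15899.52 s = 4.42 hours.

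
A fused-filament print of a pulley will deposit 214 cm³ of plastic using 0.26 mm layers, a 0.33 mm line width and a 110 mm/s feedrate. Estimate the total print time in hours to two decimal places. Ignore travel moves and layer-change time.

6.30 hours

Extrusion cross-section = 0.26 × 0.33, so 0.0858 mm².
Path length: 214000 mm³ / 0.0858 mm² → 2494172.5 mm.
Time extruding = 2494172.5 / 110, so 22674.3 s.
Converting: 22674.3 s = 6.30 hours.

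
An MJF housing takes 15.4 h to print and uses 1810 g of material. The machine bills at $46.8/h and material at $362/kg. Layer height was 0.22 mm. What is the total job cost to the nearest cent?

$1375.94

Time charge = 46.8 × 15.4 = $720.72.
Feedstock cost: 362 × 1810/1000 → $655.22.
Total = 720.72 + 655.22 = $1375.94.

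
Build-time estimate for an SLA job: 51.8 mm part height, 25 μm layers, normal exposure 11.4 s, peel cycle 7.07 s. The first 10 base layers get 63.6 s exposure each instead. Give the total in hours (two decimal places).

10.78 hours

Number of layers: 51.8 / 0.025 → 2072 (rounded up).
Base layers = 10 × (63.6 + 7.07), so 706.7 s.
Regular layers: 2062 × (11.4 + 7.07) → 38085.14 s.
Total = 706.7 + 38085.14 = 38791.84 s = 10.78 hours.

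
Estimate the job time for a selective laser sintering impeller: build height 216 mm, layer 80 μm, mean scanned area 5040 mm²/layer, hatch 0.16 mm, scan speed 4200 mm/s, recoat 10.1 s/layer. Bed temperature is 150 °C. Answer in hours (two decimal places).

Number of layers: 216 / 0.08 → 2700 (rounded up).
Per-layer scan distance = 5040 / 0.16 = 31500 mm.
Laser time per layer: 31500 / 4200 → 7.5 s.
Time per layer: 7.5 + 10.1 → 17.6 s.
Build time = 2700 × 17.6 = 47520 s = 13.20 hours.

13.20 hours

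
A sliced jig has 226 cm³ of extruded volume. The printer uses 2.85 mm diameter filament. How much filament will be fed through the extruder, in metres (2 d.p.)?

35.43 m

Cross-section of 2.85 mm filament: π·(2.85/2)² = 6.3794 mm².
Length = 226 cm³ / 6.3794 mm² = 226000 / 6.3794 = 35426.53 mm = 35.43 m.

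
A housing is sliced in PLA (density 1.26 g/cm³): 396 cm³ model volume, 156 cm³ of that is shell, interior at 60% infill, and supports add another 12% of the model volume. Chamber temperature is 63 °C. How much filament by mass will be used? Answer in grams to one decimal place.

437.9 g

Interior volume: 396 − 156 → 240 cm³.
Deposited infill = 0.60 × 240 = 144 cm³.
Support = 0.12 × 396 = 47.52 cm³.
Total printed volume: 156 + 144 + 47.52 → 347.52 cm³.
Mass = 347.52 × 1.26 = 437.8752 g.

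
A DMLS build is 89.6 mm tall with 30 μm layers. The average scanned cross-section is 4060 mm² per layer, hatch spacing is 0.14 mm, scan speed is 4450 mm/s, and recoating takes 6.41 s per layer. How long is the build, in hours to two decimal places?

Layer count = ceil(89.6 / 0.03) = 2987.
Per-layer scan distance = 4060 / 0.14 = 29000 mm.
Per-layer scan time: 29000 / 4450 → 6.5169 s.
Time per layer = 6.5169 + 6.41 = 12.9269 s.
Build time = 2987 × 12.9269 = 38612.6503 s = 10.73 hours.

10.73 hours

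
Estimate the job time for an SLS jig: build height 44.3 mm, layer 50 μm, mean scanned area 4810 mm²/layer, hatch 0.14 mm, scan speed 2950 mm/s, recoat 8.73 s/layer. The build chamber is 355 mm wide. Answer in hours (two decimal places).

Layer count = ceil(44.3 / 0.05) = 886.
Hatch length per layer = 4810 / 0.14 = 34357.1 mm.
Laser time per layer = 34357.1 / 2950, so 11.6465 s.
Layer cycle: 11.6465 + 8.73 → 20.3765 s.
Total: 886 × 20.3765 s = 18053.579 s → 5.01 hours.

5.01 hours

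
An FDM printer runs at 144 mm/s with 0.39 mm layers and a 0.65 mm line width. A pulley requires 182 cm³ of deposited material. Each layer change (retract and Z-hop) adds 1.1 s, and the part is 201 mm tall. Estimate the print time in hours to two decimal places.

1.54 hours

Line area: 0.39 × 0.65 → 0.2535 mm².
Total extruded path = 182000/0.2535 = 717948.7 mm.
Extrusion time = 717948.7 / 144 = 4985.8 s.
Layer count = ceil(201 / 0.39) = 516.
Z-hop total = 516 × 1.1 = 567.6 s.
Altogether 4985.8 + 567.6 = 5553.4 s, i.e. 1.54 hours.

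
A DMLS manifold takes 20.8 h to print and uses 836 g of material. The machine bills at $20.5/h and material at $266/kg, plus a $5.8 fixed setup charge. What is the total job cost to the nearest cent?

Machine-time cost = 20.5 × 20.8, so $426.40.
Feedstock cost = 266 × 836/1000 = $222.376.
Adding setup: 426.40 + 222.376 + 5.8 → 654.576 ≈ $654.58.

$654.58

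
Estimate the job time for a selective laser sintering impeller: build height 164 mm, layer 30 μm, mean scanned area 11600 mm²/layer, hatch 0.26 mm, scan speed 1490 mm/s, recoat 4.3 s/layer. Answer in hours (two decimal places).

52.00 hours

Layers = ⌈164/0.03⌉ = 5467.
Hatch length per layer = 11600 / 0.26 = 44615.4 mm.
Scan time per layer = 44615.4 / 1490, so 29.9432 s.
Time per layer: 29.9432 + 4.3 → 34.2432 s.
Total: 5467 × 34.2432 s = 187207.5744 s → 52.00 hours.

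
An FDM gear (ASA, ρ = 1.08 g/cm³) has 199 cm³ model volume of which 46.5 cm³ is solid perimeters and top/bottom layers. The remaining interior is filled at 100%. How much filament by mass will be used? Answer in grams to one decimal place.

214.9 g

Volume inside the shell = 199 − 46.5 = 152.5 cm³.
Infill deposited = 1.00 × 152.5, so 152.5 cm³.
Deposited volume = 46.5 + 152.5, so 199 cm³.
Mass = 199 × 1.08 = 214.92 g.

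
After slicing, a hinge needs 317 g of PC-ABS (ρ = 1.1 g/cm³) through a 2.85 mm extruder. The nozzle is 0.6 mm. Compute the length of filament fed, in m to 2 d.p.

45.17 m

Extruded volume: 317/1.1 = 288.1818 cm³ (288181.8 mm³).
Cross-section of 2.85 mm filament: π·(2.85/2)² = 6.3794 mm².
L = V/A = 288181.8/6.3794 = 45173.81 mm → 45.17 m.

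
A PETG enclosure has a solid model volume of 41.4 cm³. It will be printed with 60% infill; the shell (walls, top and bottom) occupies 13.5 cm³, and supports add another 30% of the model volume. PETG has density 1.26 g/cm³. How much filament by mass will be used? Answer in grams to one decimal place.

53.8 g

Infill region = 41.4 − 13.5, so 27.9 cm³.
Infill volume = 0.60 × 27.9, so 16.74 cm³.
Support = 0.30 × 41.4, so 12.42 cm³.
Deposited volume = 13.5 + 16.74 + 12.42, so 42.66 cm³.
Mass = 42.66 × 1.26 = 53.7516 g.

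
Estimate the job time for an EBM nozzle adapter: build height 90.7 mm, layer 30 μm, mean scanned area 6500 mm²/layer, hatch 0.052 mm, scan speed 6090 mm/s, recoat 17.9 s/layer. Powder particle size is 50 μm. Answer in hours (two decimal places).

32.28 hours

Layers = ⌈90.7/0.03⌉ = 3024.
Scan path per layer: 6500 / 0.052 → 125000 mm.
Per-layer scan time = 125000 / 6090 = 20.5255 s.
Per-layer time = 20.5255 + 17.9, so 38.4255 s.
3024 layers × 38.4255 s/layer = 116198.712 s, i.e. 32.28 hours.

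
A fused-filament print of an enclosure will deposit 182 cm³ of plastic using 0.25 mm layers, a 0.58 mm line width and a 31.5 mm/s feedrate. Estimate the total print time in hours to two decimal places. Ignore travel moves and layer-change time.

Extrusion cross-section = 0.25 × 0.58 = 0.145 mm².
Toolpath length = 182 cm³ / 0.145 mm² = 182000 / 0.145 = 1255172.4 mm.
Print-move time = 1255172.4 / 31.5, so 39846.7 s.
Converting: 39846.7 s = 11.07 hours.

11.07 hours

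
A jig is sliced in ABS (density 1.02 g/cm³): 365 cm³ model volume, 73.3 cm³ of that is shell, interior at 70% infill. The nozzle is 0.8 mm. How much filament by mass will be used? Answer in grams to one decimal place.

Volume inside the shell = 365 − 73.3, so 291.7 cm³.
Infill volume: 0.70 × 291.7 → 204.19 cm³.
Deposited volume = 73.3 + 204.19 = 277.49 cm³.
Mass: 277.49 × 1.02 → 283.0398 g.

283.0 g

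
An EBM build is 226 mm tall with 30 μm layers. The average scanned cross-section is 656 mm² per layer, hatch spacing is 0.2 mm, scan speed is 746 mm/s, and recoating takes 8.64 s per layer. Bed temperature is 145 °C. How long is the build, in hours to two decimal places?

Layers = ⌈226/0.03⌉ = 7534.
Scan path per layer = 656 / 0.2 = 3280 mm.
Beam time per layer: 3280 / 746 → 4.3968 s.
Time per layer = 4.3968 + 8.64 = 13.0368 s.
7534 layers × 13.0368 s/layer = 98219.2512 s, i.e. 27.28 hours.

27.28 hours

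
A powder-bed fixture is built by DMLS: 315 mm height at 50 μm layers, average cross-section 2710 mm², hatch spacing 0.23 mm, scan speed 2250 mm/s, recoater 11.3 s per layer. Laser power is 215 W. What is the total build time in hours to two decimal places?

Number of layers: 315 / 0.05 → 6300 (rounded up).
Hatch length per layer = 2710 / 0.23, so 11782.6 mm.
Per-layer scan time = 11782.6 / 2250, so 5.2367 s.
Layer cycle = 5.2367 + 11.3 = 16.5367 s.
6300 layers × 16.5367 s/layer = 104181.21 s, i.e. 28.94 hours.

28.94 hours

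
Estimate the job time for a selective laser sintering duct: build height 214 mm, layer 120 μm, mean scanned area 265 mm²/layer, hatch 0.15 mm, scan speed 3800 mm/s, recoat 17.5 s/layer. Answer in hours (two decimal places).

Layer count = ceil(214 / 0.12) = 1784.
Hatch length per layer: 265 / 0.15 → 1766.7 mm.
Per-layer scan time = 1766.7 / 3800, so 0.4649 s.
Per-layer time = 0.4649 + 17.5 = 17.9649 s.
Total: 1784 × 17.9649 s = 32049.3816 s → 8.90 hours.

8.90 hours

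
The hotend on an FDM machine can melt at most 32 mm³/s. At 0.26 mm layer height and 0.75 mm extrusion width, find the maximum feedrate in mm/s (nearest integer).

A: 0.26 × 0.75 → 0.195 mm².
v_max = Q/A = 32/0.195 = 164.10 mm/s → 164 mm/s.

164 mm/s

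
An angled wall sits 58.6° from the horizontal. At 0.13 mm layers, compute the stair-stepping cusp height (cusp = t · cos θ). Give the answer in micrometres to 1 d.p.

h_c = t·cos θ = 0.13 × 0.5210 = 0.06773 mm (67.7 μm).

67.7 μm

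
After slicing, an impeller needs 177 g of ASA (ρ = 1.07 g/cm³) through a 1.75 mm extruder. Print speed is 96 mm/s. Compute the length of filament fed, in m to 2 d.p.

68.77 m

Volume = 177 g / 1.07 g·cm⁻³ = 165.4206 cm³ = 165420.6 mm³.
Filament cross-section = π × (1.75/2)² = 2.4053 mm².
L = V/A = 165420.6/2.4053 = 68773.38 mm → 68.77 m.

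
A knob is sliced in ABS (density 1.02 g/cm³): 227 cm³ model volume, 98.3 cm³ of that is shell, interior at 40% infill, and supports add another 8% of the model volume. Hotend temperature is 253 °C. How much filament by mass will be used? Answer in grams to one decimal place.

Interior volume = 227 − 98.3, so 128.7 cm³.
Deposited infill: 0.40 × 128.7 → 51.48 cm³.
Support = 0.08 × 227 = 18.16 cm³.
Total printed volume = 98.3 + 51.48 + 18.16 = 167.94 cm³.
Mass = 167.94 × 1.02, so 171.2988 g.

171.3 g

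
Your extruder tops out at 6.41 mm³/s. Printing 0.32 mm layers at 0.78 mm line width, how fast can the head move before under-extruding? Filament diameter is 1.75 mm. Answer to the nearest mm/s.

A: 0.32 × 0.78 → 0.2496 mm².
Max speed = 6.41 / 0.2496 = 25.68 ≈ 26 mm/s.

26 mm/s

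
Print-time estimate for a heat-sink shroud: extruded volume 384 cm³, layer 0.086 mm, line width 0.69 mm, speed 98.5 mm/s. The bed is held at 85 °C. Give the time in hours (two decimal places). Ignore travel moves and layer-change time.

18.25 hours

Bead cross-section = 0.086 × 0.69 = 0.05934 mm².
Total extruded path = 384000/0.05934 = 6471183 mm.
Extrusion time = 6471183 / 98.5 = 65697.3 s.
65697.3 s = 18.25 hours.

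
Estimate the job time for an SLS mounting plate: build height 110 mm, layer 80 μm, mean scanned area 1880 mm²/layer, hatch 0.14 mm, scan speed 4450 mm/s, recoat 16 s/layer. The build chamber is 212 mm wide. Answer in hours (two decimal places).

Layer count = ceil(110 / 0.08) = 1375.
Hatch length per layer = 1880 / 0.14, so 13428.6 mm.
Scan time per layer: 13428.6 / 4450 → 3.0177 s.
Time per layer = 3.0177 + 16 = 19.0177 s.
Build time = 1375 × 19.0177 = 26149.3375 s = 7.26 hours.

7.26 hours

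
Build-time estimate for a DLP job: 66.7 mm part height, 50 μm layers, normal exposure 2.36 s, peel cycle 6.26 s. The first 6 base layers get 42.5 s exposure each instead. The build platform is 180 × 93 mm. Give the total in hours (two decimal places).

3.26 hours

Layer count = ceil(66.7 / 0.05) = 1334.
Burn-in layers = 6 × (42.5 + 6.26), so 292.56 s.
Normal layers = 1328 × (2.36 + 6.26), so 11447.36 s.
Sum: 292.56 + 11447.36 = 11739.92 s → 3.26 hours.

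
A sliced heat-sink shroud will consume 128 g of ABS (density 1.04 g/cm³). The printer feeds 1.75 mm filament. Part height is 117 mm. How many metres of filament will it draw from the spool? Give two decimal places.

Volume = 128 g / 1.04 g·cm⁻³ = 123.0769 cm³ = 123076.9 mm³.
Filament cross-section = π × (1.75/2)² = 2.4053 mm².
L = V/A = 123076.9/2.4053 = 51169.04 mm → 51.17 m.

51.17 m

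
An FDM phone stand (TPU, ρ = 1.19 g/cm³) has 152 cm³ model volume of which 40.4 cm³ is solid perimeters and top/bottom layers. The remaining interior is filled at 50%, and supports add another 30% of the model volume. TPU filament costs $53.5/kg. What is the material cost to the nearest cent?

Interior volume = 152 − 40.4, so 111.6 cm³.
Infill volume = 0.50 × 111.6 = 55.8 cm³.
Support = 0.30 × 152 = 45.6 cm³.
Deposited volume: 40.4 + 55.8 + 45.6 → 141.8 cm³.
Mass = 141.8 × 1.19 = 168.742 g.
Cost = 168.742 g / 1000 × $53.5/kg = $9.03.

$9.03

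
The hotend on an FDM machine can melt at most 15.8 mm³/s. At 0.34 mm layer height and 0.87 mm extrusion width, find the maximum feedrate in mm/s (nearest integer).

53 mm/s

Bead cross-section = 0.34 × 0.87, so 0.2958 mm².
v_max = Q/A = 15.8/0.2958 = 53.41 mm/s → 53 mm/s.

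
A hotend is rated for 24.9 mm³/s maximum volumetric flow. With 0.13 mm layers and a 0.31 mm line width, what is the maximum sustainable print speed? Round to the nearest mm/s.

Extrusion cross-section = 0.13 × 0.31 = 0.0403 mm².
Max speed = 24.9 / 0.0403 = 617.87 ≈ 618 mm/s.

618 mm/s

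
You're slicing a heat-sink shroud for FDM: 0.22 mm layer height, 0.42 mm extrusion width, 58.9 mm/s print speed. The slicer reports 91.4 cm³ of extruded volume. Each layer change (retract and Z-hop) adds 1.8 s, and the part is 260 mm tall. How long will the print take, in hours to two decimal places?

Bead cross-section = 0.22 × 0.42 = 0.0924 mm².
Total extruded path = 91400/0.0924 = 989177.5 mm.
Print-move time = 989177.5 / 58.9, so 16794.2 s.
Number of layers: 260 / 0.22 → 1182 (rounded up).
Z-hop total: 1182 × 1.8 → 2127.6 s.
Altogether 16794.2 + 2127.6 = 18921.8 s, i.e. 5.26 hours.

5.26 hours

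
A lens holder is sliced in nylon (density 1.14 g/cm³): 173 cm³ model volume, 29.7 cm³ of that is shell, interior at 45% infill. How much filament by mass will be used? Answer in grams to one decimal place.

Interior volume: 173 − 29.7 → 143.3 cm³.
Deposited infill = 0.45 × 143.3, so 64.485 cm³.
Total extruded: 29.7 + 64.485 → 94.185 cm³.
Mass: 94.185 × 1.14 → 107.3709 g.

107.4 g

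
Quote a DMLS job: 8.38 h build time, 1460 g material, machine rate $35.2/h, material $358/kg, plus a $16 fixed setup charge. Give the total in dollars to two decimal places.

Time charge = 35.2 × 8.38 = $294.976.
Material charge = 358 × 1460/1000 = $522.68.
Adding setup: 294.976 + 522.68 + 16 → 833.656 ≈ $833.66.

$833.66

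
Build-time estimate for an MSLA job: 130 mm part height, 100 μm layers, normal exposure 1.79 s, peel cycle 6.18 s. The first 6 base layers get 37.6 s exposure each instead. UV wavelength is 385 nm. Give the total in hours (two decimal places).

Layer count = ceil(130 / 0.1) = 1300.
Base layers = 6 × (37.6 + 6.18) = 262.68 s.
Regular layers: 1294 × (1.79 + 6.18) → 10313.18 s.
Sum: 262.68 + 10313.18 = 10575.86 s → 2.94 hours.

2.94 hours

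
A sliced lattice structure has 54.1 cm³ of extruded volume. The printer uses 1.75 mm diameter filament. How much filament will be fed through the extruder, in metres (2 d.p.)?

22.49 m

Filament cross-section = π × (1.75/2)² = 2.4053 mm².
L = 54100 mm³ / 2.4053 mm² = 22492 mm, i.e. 22.49 m.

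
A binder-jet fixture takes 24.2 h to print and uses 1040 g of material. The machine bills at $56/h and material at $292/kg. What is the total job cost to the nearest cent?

Machine-time cost: 56 × 24.2 → $1355.20.
Material charge = 292 × 1040/1000 = $303.68.
Job cost: 1355.20 + 303.68 = $1658.88.

$1658.88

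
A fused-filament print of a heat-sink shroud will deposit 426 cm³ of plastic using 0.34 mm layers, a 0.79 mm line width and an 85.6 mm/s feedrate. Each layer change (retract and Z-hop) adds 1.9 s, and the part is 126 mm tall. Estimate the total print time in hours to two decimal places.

5.34 hours

Line area = 0.34 × 0.79, so 0.2686 mm².
Path length: 426000 mm³ / 0.2686 mm² → 1586001.5 mm.
Print-move time = 1586001.5 / 85.6 = 18528.1 s.
Layer count = ceil(126 / 0.34) = 371.
Non-print overhead = 371 × 1.9 = 704.9 s.
Altogether 18528.1 + 704.9 = 19233 s, i.e. 5.34 hours.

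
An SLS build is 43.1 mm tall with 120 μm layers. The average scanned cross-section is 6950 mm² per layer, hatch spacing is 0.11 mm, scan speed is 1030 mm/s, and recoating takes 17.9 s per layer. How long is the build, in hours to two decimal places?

Layer count = ceil(43.1 / 0.12) = 360.
Scan path per layer = 6950 / 0.11 = 63181.8 mm.
Per-layer scan time: 63181.8 / 1030 → 61.3416 s.
Per-layer time: 61.3416 + 17.9 → 79.2416 s.
Build time = 360 × 79.2416 = 28526.976 s = 7.92 hours.

7.92 hours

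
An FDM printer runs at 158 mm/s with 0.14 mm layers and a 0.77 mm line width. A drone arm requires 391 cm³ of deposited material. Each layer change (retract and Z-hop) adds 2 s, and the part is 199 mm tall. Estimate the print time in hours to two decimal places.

Extrusion cross-section = 0.14 × 0.77 = 0.1078 mm².
Total extruded path = 391000/0.1078 = 3627087.2 mm.
Time extruding: 3627087.2 / 158 → 22956.2 s.
Number of layers: 199 / 0.14 → 1422 (rounded up).
Layer-change overhead: 1422 × 2 → 2844 s.
Altogether 22956.2 + 2844 = 25800.2 s, i.e. 7.17 hours.

7.17 hours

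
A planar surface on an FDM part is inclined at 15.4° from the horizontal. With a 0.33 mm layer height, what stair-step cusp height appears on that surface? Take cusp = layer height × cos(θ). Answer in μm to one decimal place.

cos(15.4°) = 0.9641, so cusp = 0.33 × 0.9641 = 0.318153 mm → 318.2 μm.

318.2 μm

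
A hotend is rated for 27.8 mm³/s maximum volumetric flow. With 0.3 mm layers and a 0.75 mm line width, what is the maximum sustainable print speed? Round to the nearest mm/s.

124 mm/s

Bead cross-section = 0.3 × 0.75, so 0.225 mm².
v_max = Q/A = 27.8/0.225 = 123.56 mm/s → 124 mm/s.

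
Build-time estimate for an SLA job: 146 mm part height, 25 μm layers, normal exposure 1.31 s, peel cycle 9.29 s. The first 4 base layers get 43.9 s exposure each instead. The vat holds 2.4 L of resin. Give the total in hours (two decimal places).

17.24 hours

Layer count = ceil(146 / 0.025) = 5840.
Burn-in layers = 4 × (43.9 + 9.29) = 212.76 s.
Regular layers = 5836 × (1.31 + 9.29) = 61861.6 s.
Sum: 212.76 + 61861.6 = 62074.36 s → 17.24 hours.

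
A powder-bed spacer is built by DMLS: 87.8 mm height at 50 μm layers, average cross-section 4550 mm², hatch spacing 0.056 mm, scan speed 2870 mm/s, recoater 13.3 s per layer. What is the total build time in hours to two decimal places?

Layer count = ceil(87.8 / 0.05) = 1756.
Hatch length per layer = 4550 / 0.056 = 81250 mm.
Per-layer scan time: 81250 / 2870 → 28.3101 s.
Layer cycle = 28.3101 + 13.3, so 41.6101 s.
1756 layers × 41.6101 s/layer = 73067.3356 s, i.e. 20.30 hours.

20.30 hours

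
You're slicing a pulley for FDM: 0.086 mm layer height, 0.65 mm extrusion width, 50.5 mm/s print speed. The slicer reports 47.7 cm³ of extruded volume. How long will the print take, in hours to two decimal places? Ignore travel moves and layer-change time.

4.69 hours

Extrusion cross-section: 0.086 × 0.65 → 0.0559 mm².
Path length: 47700 mm³ / 0.0559 mm² → 853309.5 mm.
Print-move time = 853309.5 / 50.5, so 16897.2 s.
In the requested units: 16897.2 s = 4.69 hours.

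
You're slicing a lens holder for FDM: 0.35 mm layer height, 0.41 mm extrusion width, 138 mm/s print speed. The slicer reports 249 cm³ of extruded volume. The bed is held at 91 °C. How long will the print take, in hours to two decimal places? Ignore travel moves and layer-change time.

Bead cross-section = 0.35 × 0.41, so 0.1435 mm².
Toolpath length = 249 cm³ / 0.1435 mm² = 249000 / 0.1435 = 1735191.6 mm.
Time extruding = 1735191.6 / 138, so 12573.9 s.
12573.9 s = 3.49 hours.

3.49 hours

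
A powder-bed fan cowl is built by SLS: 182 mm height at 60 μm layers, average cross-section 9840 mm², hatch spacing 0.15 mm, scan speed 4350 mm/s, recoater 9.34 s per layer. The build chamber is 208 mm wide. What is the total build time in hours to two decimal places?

20.58 hours

Number of layers: 182 / 0.06 → 3034 (rounded up).
Scan path per layer = 9840 / 0.15, so 65600 mm.
Laser time per layer: 65600 / 4350 → 15.0805 s.
Per-layer time = 15.0805 + 9.34, so 24.4205 s.
Build time = 3034 × 24.4205 = 74091.797 s = 20.58 hours.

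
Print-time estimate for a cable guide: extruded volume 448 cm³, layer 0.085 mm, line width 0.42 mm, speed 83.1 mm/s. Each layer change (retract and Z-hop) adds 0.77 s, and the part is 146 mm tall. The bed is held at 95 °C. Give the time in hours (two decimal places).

Bead cross-section = 0.085 × 0.42, so 0.0357 mm².
Toolpath length = 448 cm³ / 0.0357 mm² = 448000 / 0.0357 = 12549019.6 mm.
Extrusion time: 12549019.6 / 83.1 → 151011.1 s.
Layer count = ceil(146 / 0.085) = 1718.
Non-print overhead = 1718 × 0.77 = 1322.86 s.
Total = 151011.1 + 1322.86 = 152333.96 s = 42.31 hours.

42.31 hours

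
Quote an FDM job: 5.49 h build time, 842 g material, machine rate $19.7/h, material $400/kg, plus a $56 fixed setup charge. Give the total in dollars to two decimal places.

$500.95

Machine-time cost: 19.7 × 5.49 → $108.153.
Material charge = 400 × 842/1000 = $336.80.
Total = 108.153 + 336.80 + 56 = 500.953 ≈ $500.95.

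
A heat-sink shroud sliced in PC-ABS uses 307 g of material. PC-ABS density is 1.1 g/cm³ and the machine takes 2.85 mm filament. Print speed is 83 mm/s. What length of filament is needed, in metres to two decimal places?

43.75 m

Volume = 307 g / 1.1 g·cm⁻³ = 279.0909 cm³ = 279090.9 mm³.
A = π r² = π × 1.425² = 6.3794 mm².
L = V/A = 279090.9/6.3794 = 43748.77 mm → 43.75 m.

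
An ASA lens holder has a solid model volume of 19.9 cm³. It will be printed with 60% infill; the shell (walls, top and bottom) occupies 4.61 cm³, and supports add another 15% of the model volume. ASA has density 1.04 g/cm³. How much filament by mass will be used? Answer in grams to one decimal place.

Infill region: 19.9 − 4.61 → 15.29 cm³.
Infill deposited = 0.60 × 15.29 = 9.174 cm³.
Support: 0.15 × 19.9 → 2.985 cm³.
Deposited volume: 4.61 + 9.174 + 2.985 → 16.769 cm³.
Mass = 16.769 × 1.04, so 17.43976 g.

17.4 g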